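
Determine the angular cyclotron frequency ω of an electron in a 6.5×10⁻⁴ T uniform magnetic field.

ω = |q|B/m.
ω = (1.602×10⁻¹⁹)(6.5×10⁻⁴)/9.109×10⁻³¹ ≈ 1.1×10⁸ rad/s.

ω ≈ 1.1×10⁸ rad/s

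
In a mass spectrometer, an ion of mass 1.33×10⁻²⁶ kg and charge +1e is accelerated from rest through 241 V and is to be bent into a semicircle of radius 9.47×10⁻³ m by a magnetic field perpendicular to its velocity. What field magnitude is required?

B ≈ 0.668 T

v = √(2|q|V/m) = √(2·1.602×10⁻¹⁹·241/1.33×10⁻²⁶) ≈ 7.620×10⁴ m/s.
B = mv/(|q|r) = (1.33×10⁻²⁶)(7.620×10⁴)/((1.602×10⁻¹⁹)(9.47×10⁻³)) ≈ 0.668 T.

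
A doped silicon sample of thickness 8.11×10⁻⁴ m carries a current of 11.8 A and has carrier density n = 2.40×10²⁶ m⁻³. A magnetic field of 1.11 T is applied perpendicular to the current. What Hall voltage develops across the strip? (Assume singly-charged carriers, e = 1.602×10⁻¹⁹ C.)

V_H = IB/(n e t).
V_H = (11.8)(1.11)/((2.40×10²⁶)(1.602×10⁻¹⁹)(8.11×10⁻⁴)) ≈ 4.20×10⁻⁴ V.

V_H ≈ 4.20×10⁻⁴ V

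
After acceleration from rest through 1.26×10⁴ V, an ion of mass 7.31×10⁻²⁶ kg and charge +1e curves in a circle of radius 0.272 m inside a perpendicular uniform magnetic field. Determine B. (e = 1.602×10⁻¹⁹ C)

v = √(2|q|V/m) = √(2·1.602×10⁻¹⁹·1.26×10⁴/7.31×10⁻²⁶) ≈ 2.350×10⁵ m/s.
B = mv/(|q|r) = (7.31×10⁻²⁶)(2.350×10⁵)/((1.602×10⁻¹⁹)(0.272)) ≈ 0.394 T.

B ≈ 0.394 T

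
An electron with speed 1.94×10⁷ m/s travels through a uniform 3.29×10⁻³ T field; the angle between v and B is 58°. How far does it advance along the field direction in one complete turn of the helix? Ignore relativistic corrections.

p ≈ 0.112 m

v∥ = v cosθ = 1.94×10⁷·cos58° ≈ 1.028×10⁷ m/s.
T = 2πm/(|q|B) = 2π(9.109×10⁻³¹)/((1.602×10⁻¹⁹)(3.29×10⁻³)) ≈ 1.086×10⁻⁸ s.
pitch = v∥ T = (1.028×10⁷)(1.086×10⁻⁸) ≈ 0.112 m.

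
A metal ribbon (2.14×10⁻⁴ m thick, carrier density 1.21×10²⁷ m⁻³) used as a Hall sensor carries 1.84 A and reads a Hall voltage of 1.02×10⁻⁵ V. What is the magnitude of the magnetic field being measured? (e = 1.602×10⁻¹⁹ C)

From V_H = IB/(n e t), B = V_H n e t / I.
B = (1.02×10⁻⁵)(1.21×10²⁷)(1.602×10⁻¹⁹)(2.14×10⁻⁴)/1.84 ≈ 0.230 T.

B ≈ 0.230 T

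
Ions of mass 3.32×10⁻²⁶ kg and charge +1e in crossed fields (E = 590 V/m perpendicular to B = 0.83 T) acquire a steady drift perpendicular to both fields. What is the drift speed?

The steady drift has the magnetic force balancing the electric force, so v_d = E/B.
v_d = 590/0.83 = 710 m/s.

v_d ≈ 710 m/s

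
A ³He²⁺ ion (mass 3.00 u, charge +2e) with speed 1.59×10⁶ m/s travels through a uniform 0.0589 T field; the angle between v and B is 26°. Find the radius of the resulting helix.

v⊥ = v sinθ = 1.59×10⁶·sin26° ≈ 6.970×10⁵ m/s.
r = m v⊥/(|q|B) = (4.983×10⁻²⁷)(6.970×10⁵)/((3.204×10⁻¹⁹)(0.0589)) ≈ 0.184 m.

r ≈ 0.184 m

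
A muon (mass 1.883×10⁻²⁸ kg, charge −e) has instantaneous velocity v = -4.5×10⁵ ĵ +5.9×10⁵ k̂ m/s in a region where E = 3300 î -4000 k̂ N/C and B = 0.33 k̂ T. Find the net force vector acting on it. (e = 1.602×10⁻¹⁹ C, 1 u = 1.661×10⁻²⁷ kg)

v×B = (-1.48×10⁵, 0, 0) N/C.
E + v×B = (-1.45×10⁵, 0, -4000) N/C.
F = q(E + v×B) = (−1.602×10⁻¹⁹ C)·(-1.45×10⁵, 0, -4000) = (2.33×10⁻¹⁴, 0, 6.41×10⁻¹⁶) N.

F ≈ (2.33×10⁻¹⁴, 0, 6.41×10⁻¹⁶) N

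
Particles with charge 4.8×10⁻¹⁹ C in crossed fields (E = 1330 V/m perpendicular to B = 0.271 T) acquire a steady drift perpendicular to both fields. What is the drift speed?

v_d ≈ 4910 m/s

The steady drift has the magnetic force balancing the electric force, so v_d = E/B.
v_d = 1330/0.271 = 4910 m/s.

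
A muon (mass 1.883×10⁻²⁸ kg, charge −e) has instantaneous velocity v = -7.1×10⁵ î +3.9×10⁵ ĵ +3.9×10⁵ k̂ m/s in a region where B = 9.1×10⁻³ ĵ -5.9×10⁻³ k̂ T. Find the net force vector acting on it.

F ≈ (9.37×10⁻¹⁶, 6.71×10⁻¹⁶, 1.04×10⁻¹⁵) N

v×B = (-5850, -4190, -6460) N/C.
F = q v×B = (−1.602×10⁻¹⁹ C)·(-5850, -4190, -6460) = (9.37×10⁻¹⁶, 6.71×10⁻¹⁶, 1.04×10⁻¹⁵) N.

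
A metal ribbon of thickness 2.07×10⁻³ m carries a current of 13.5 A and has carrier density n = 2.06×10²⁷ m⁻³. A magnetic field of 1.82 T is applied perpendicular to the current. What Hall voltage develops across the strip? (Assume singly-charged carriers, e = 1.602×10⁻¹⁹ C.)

V_H = IB/(n e t).
V_H = (13.5)(1.82)/((2.06×10²⁷)(1.602×10⁻¹⁹)(2.07×10⁻³)) ≈ 3.60×10⁻⁵ V.

V_H ≈ 3.60×10⁻⁵ V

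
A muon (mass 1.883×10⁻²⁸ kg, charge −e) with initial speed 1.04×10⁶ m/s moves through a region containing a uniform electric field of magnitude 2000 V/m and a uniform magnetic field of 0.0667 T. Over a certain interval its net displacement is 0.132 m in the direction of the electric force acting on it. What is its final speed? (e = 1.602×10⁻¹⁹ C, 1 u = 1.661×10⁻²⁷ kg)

v_f ≈ 1.24×10⁶ m/s

B does no work; ΔKE = |q|E d.
½mv_f² = ½mv₀² + |q|Ed = ½(1.883×10⁻²⁸)(1.04×10⁶)² + (1.602×10⁻¹⁹)(2000)(0.132) ≈ 1.018×10⁻¹⁶ J + 4.229×10⁻¹⁷ J ≈ 1.441×10⁻¹⁶ J.
v_f = √(2·1.441×10⁻¹⁶/1.883×10⁻²⁸) ≈ 1.24×10⁶ m/s.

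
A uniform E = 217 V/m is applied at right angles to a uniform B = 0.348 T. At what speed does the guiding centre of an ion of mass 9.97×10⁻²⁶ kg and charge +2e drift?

In crossed fields the guiding centre drifts at v_d = |E×B|/B² = E/B, independent of charge and mass.
v_d = 217/0.348 = 624 m/s.

v_d ≈ 624 m/s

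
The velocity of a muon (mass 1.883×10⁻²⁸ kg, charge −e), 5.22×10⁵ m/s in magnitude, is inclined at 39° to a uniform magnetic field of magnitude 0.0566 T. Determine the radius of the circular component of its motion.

r ≈ 6.82×10⁻³ m

v⊥ = v sinθ = 5.22×10⁵·sin39° ≈ 3.285×10⁵ m/s.
r = m v⊥/(|q|B) = (1.883×10⁻²⁸)(3.285×10⁵)/((1.602×10⁻¹⁹)(0.0566)) ≈ 6.82×10⁻³ m.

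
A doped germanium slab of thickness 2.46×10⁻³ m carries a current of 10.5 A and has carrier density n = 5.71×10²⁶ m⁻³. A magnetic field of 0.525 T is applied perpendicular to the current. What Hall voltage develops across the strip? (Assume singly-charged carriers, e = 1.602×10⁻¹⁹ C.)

V_H = IB/(n e t).
V_H = (10.5)(0.525)/((5.71×10²⁶)(1.602×10⁻¹⁹)(2.46×10⁻³)) ≈ 2.45×10⁻⁵ V.

V_H ≈ 2.45×10⁻⁵ V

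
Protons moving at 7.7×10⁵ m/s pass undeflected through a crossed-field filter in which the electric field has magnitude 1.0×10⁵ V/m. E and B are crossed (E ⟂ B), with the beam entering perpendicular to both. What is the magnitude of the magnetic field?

B = 0.13 T

Balance of forces in the selector: qE = qvB ⇒ B = E/v.
B = 1.0×10⁵/7.7×10⁵ = 0.13 T.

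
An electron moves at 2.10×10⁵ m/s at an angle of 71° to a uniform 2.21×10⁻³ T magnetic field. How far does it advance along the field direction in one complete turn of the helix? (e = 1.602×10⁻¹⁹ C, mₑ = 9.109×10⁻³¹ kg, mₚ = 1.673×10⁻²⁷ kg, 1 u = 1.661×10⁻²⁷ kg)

v∥ = v cosθ = 2.10×10⁵·cos71° ≈ 6.837×10⁴ m/s.
T = 2πm/(|q|B) = 2π(9.109×10⁻³¹)/((1.602×10⁻¹⁹)(2.21×10⁻³)) ≈ 1.617×10⁻⁸ s.
pitch = v∥ T = (6.837×10⁴)(1.617×10⁻⁸) ≈ 1.11×10⁻³ m.

p ≈ 1.11×10⁻³ m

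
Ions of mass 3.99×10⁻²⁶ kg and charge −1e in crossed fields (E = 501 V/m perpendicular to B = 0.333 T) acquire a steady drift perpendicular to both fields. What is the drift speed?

The steady drift has the magnetic force balancing the electric force, so v_d = E/B.
v_d = 501/0.333 = 1500 m/s.

v_d ≈ 1500 m/s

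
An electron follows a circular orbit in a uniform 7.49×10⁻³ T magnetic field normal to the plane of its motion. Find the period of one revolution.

The cyclotron period depends only on m, q, B: T = 2πm/(|q|B).
T = 2π(9.109×10⁻³¹)/((1.602×10⁻¹⁹)(7.49×10⁻³)) ≈ 4.77×10⁻⁹ s.

T ≈ 4.77×10⁻⁹ s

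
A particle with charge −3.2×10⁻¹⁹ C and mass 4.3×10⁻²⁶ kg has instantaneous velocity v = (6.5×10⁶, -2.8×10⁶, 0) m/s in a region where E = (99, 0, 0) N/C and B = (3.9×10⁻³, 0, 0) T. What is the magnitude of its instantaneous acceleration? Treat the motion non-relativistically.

|a| ≈ 8.13×10¹⁰ m/s²

v×B = (0, 0, 1.09×10⁴) N/C.
E + v×B = (99.0, 0, 1.09×10⁴) N/C.
F = q(E + v×B) = (−3.2×10⁻¹⁹ C)·(99.0, 0, 1.09×10⁴) = (-3.17×10⁻¹⁷, 0, -3.49×10⁻¹⁵) N.
|a| = |F|/m = 3.495×10⁻¹⁵/4.3×10⁻²⁶ ≈ 8.13×10¹⁰ m/s².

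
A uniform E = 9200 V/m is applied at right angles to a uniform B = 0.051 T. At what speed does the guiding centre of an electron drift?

In crossed fields the guiding centre drifts at v_d = |E×B|/B² = E/B, independent of charge and mass.
v_d = 9200/0.051 = 1.8×10⁵ m/s.

v_d ≈ 1.8×10⁵ m/s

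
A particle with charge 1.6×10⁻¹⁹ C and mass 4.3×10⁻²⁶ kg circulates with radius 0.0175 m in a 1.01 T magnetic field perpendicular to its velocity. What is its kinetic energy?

KE ≈ 9.30×10⁻¹⁷ J

v = |q|Br/m, then KE = ½mv² = (qBr)²/(2m).
v = (1.6×10⁻¹⁹)(1.01)(0.0175)/4.3×10⁻²⁶ ≈ 6.577×10⁴ m/s.
KE = ½(4.3×10⁻²⁶)(6.577×10⁴)² ≈ 9.30×10⁻¹⁷ J.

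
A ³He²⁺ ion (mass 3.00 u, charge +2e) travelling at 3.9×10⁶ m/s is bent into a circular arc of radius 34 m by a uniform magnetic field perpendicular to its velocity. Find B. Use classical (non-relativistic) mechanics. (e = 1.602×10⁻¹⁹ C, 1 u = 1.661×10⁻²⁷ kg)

From |q|vB = mv²/r, B = mv/(|q|r).
B = (4.983×10⁻²⁷)(3.9×10⁶)/((3.204×10⁻¹⁹)(34)) ≈ 1.8×10⁻³ T.

B ≈ 1.8×10⁻³ T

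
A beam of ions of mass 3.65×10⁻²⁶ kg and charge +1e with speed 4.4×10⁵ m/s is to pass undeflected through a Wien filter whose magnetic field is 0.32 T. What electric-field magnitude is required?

E = 1.4×10⁵ V/m

For straight-line motion qE = qvB, so E = vB.
E = 4.4×10⁵ × 0.32 = 1.4×10⁵ V/m.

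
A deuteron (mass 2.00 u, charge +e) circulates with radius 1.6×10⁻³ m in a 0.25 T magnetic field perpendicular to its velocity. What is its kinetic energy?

v = |q|Br/m, then KE = ½mv² = (qBr)²/(2m).
v = (1.602×10⁻¹⁹)(0.25)(1.6×10⁻³)/3.322×10⁻²⁷ ≈ 1.929×10⁴ m/s.
KE = ½(3.322×10⁻²⁷)(1.929×10⁴)² ≈ 6.2×10⁻¹⁹ J.

KE ≈ 6.2×10⁻¹⁹ J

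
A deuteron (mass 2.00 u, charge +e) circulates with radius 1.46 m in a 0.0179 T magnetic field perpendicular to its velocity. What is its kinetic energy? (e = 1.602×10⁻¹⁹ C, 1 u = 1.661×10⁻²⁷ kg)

v = |q|Br/m, then KE = ½mv² = (qBr)²/(2m).
v = (1.602×10⁻¹⁹)(0.0179)(1.46)/3.322×10⁻²⁷ ≈ 1.260×10⁶ m/s.
KE = ½(3.322×10⁻²⁷)(1.260×10⁶)² ≈ 2.64×10⁻¹⁵ J = 1.65×10⁴ eV.

KE ≈ 1.65×10⁴ eV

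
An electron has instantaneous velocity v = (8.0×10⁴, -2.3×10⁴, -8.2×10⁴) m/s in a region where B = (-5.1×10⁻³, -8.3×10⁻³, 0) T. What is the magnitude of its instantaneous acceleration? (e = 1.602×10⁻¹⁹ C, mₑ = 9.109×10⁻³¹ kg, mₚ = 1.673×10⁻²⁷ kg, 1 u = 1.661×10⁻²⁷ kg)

|a| ≈ 1.97×10¹⁴ m/s²

v×B = (-681, 418, -781) N/C.
F = q v×B = (−1.602×10⁻¹⁹ C)·(-681, 418, -781) = (1.09×10⁻¹⁶, -6.70×10⁻¹⁷, 1.25×10⁻¹⁶) N.
|a| = |F|/m = 1.790×10⁻¹⁶/9.109×10⁻³¹ ≈ 1.97×10¹⁴ m/s².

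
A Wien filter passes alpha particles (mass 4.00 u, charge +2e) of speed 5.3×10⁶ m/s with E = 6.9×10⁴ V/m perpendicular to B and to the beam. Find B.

Balance of forces in the selector: qE = qvB ⇒ B = E/v.
B = 6.9×10⁴/5.3×10⁶ = 0.013 T.

B = 0.013 T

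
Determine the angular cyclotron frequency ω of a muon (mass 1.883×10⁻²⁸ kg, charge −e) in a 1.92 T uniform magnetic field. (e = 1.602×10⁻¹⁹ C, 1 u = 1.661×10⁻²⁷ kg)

ω = |q|B/m.
ω = (1.602×10⁻¹⁹)(1.92)/1.883×10⁻²⁸ ≈ 1.63×10⁹ rad/s.

ω ≈ 1.63×10⁹ rad/s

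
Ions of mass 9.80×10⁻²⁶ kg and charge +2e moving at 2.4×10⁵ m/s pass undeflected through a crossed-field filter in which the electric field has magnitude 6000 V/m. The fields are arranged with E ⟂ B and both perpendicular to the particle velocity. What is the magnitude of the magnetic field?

B = 0.025 T

Balance of forces in the selector: qE = qvB ⇒ B = E/v.
B = 6000/2.4×10⁵ = 0.025 T.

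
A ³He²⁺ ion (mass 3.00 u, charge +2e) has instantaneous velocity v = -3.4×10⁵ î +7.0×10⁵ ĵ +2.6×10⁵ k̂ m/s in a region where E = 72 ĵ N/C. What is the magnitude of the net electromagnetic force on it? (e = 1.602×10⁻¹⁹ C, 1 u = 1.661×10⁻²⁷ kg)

Only an electric field acts, so F = qE = (3.204×10⁻¹⁹ C)·(0, 72.0, 0) = (0, 2.31×10⁻¹⁷, 0) N.
|F| = 2.31×10⁻¹⁷ N.

|F| ≈ 2.31×10⁻¹⁷ N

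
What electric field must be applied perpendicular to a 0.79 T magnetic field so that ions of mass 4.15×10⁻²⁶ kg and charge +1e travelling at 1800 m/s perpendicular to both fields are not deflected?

E = 1400 V/m

For straight-line motion qE = qvB, so E = vB.
E = 1800 × 0.79 = 1400 V/m.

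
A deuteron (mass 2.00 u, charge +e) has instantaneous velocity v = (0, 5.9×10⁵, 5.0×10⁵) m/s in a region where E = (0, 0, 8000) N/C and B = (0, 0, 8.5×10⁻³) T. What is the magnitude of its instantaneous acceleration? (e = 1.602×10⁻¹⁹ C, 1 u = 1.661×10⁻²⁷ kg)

|a| ≈ 4.55×10¹¹ m/s²

v×B = (5020, 0, 0) N/C.
E + v×B = (5020, 0, 8000) N/C.
F = q(E + v×B) = (1.602×10⁻¹⁹ C)·(5020, 0, 8000) = (8.03×10⁻¹⁶, 0, 1.28×10⁻¹⁵) N.
|a| = |F|/m = 1.513×10⁻¹⁵/3.322×10⁻²⁷ ≈ 4.55×10¹¹ m/s².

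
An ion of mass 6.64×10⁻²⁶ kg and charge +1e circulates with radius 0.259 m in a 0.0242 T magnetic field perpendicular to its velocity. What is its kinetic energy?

KE ≈ 47.4 eV

v = |q|Br/m, then KE = ½mv² = (qBr)²/(2m).
v = (1.602×10⁻¹⁹)(0.0242)(0.259)/6.64×10⁻²⁶ ≈ 1.512×10⁴ m/s.
KE = ½(6.64×10⁻²⁶)(1.512×10⁴)² ≈ 7.59×10⁻¹⁸ J = 47.4 eV.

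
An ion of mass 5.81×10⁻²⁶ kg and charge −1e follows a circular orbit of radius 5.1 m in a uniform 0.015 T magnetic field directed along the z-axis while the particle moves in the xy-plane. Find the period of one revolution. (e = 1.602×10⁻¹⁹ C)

T ≈ 1.5×10⁻⁴ s

The cyclotron period depends only on m, q, B: T = 2πm/(|q|B).
T = 2π(5.81×10⁻²⁶)/((1.602×10⁻¹⁹)(0.015)) ≈ 1.5×10⁻⁴ s.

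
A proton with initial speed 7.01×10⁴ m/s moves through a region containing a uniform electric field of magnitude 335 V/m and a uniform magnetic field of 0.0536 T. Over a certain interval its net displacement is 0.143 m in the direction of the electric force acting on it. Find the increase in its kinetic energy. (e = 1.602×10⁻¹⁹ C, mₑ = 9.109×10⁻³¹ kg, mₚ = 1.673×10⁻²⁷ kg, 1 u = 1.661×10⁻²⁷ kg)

ΔKE ≈ 7.67×10⁻¹⁸ J

The magnetic force is always ⟂ v and does no work; only the electric force changes KE.
ΔKE = F_E · d = |q|E d = (1.602×10⁻¹⁹)(335)(0.143) ≈ 7.67×10⁻¹⁸ J.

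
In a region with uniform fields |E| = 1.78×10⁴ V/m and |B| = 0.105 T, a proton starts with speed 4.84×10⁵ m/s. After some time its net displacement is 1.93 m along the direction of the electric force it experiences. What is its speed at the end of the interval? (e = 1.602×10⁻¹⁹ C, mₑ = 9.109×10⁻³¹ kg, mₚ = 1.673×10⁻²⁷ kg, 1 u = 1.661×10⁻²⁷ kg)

B does no work; ΔKE = |q|E d.
½mv_f² = ½mv₀² + |q|Ed = ½(1.673×10⁻²⁷)(4.84×10⁵)² + (1.602×10⁻¹⁹)(1.78×10⁴)(1.93) ≈ 1.960×10⁻¹⁶ J + 5.504×10⁻¹⁵ J ≈ 5.699×10⁻¹⁵ J.
v_f = √(2·5.699×10⁻¹⁵/1.673×10⁻²⁷) ≈ 2.61×10⁶ m/s.

v_f ≈ 2.61×10⁶ m/s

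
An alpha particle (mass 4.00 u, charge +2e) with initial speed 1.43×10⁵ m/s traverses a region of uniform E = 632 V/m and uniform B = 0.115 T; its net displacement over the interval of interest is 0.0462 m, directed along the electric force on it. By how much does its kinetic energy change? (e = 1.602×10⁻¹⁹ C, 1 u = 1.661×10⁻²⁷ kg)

The magnetic force is always ⟂ v and does no work; only the electric force changes KE.
ΔKE = F_E · d = |q|E d = (3.204×10⁻¹⁹)(632)(0.0462) ≈ 9.36×10⁻¹⁸ J.

ΔKE ≈ 9.36×10⁻¹⁸ J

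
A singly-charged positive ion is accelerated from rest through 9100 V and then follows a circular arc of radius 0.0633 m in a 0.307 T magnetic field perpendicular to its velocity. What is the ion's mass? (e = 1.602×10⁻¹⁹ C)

Combine |q|V = ½mv² and r = mv/(|q|B): eliminate v to get m = qB²r²/(2V).
m = (1.602×10⁻¹⁹)(0.307)²(0.0633)²/(2·9100) ≈ 3.32×10⁻²⁷ kg.

m ≈ 3.32×10⁻²⁷ kg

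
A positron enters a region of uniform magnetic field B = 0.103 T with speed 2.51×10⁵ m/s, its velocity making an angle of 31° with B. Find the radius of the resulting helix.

r ≈ 7.14×10⁻⁶ m

v⊥ = v sinθ = 2.51×10⁵·sin31° ≈ 1.293×10⁵ m/s.
r = m v⊥/(|q|B) = (9.109×10⁻³¹)(1.293×10⁵)/((1.602×10⁻¹⁹)(0.103)) ≈ 7.14×10⁻⁶ m.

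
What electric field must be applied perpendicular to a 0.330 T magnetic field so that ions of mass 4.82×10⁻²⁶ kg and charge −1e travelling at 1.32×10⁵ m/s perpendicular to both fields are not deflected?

E = 4.36×10⁴ V/m

For straight-line motion qE = qvB, so E = vB.
E = 1.32×10⁵ × 0.330 = 4.36×10⁴ V/m.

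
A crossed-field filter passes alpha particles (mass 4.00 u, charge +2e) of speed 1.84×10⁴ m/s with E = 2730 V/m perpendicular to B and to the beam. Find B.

B = 0.148 T

Balance of forces in the selector: qE = qvB ⇒ B = E/v.
B = 2730/1.84×10⁴ = 0.148 T.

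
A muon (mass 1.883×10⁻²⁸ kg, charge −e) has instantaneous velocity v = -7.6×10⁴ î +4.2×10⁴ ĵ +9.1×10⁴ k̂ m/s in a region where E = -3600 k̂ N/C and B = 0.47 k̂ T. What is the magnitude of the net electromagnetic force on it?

|F| ≈ 6.56×10⁻¹⁵ N

v×B = (1.97×10⁴, 3.57×10⁴, 0) N/C.
E + v×B = (1.97×10⁴, 3.57×10⁴, -3600) N/C.
F = q(E + v×B) = (−1.602×10⁻¹⁹ C)·(1.97×10⁴, 3.57×10⁴, -3600) = (-3.16×10⁻¹⁵, -5.72×10⁻¹⁵, 5.77×10⁻¹⁶) N.
|F| = 6.56×10⁻¹⁵ N.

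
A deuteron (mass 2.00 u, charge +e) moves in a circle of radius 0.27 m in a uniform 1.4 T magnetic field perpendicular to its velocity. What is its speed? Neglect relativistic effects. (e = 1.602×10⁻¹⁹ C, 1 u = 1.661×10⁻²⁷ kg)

From |q|vB = mv²/r, v = |q|Br/m.
v = (1.602×10⁻¹⁹)(1.4)(0.27)/3.322×10⁻²⁷ ≈ 1.8×10⁷ m/s.

v ≈ 1.8×10⁷ m/s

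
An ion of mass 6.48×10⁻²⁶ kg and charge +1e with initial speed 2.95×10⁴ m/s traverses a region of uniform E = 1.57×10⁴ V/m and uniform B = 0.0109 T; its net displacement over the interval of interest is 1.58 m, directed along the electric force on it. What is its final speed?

v_f ≈ 3.51×10⁵ m/s

B does no work; ΔKE = |q|E d.
½mv_f² = ½mv₀² + |q|Ed = ½(6.48×10⁻²⁶)(2.95×10⁴)² + (1.602×10⁻¹⁹)(1.57×10⁴)(1.58) ≈ 2.820×10⁻¹⁷ J + 3.974×10⁻¹⁵ J ≈ 4.002×10⁻¹⁵ J.
v_f = √(2·4.002×10⁻¹⁵/6.48×10⁻²⁶) ≈ 3.51×10⁵ m/s.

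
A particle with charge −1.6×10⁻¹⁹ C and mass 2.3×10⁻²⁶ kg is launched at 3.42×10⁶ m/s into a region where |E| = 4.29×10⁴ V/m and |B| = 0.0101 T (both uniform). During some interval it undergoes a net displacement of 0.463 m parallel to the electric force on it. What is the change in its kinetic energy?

The magnetic force is always ⟂ v and does no work; only the electric force changes KE.
ΔKE = F_E · d = |q|E d = (1.6×10⁻¹⁹)(4.29×10⁴)(0.463) ≈ 3.18×10⁻¹⁵ J.

ΔKE ≈ 3.18×10⁻¹⁵ J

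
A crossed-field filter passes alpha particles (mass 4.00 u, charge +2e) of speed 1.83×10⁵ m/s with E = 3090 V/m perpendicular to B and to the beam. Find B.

B = 0.0169 T

Balance of forces in the selector: qE = qvB ⇒ B = E/v.
B = 3090/1.83×10⁵ = 0.0169 T.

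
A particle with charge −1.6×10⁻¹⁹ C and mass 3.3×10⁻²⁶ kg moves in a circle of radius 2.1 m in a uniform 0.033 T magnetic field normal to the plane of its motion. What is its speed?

From |q|vB = mv²/r, v = |q|Br/m.
v = (1.6×10⁻¹⁹)(0.033)(2.1)/3.3×10⁻²⁶ ≈ 3.4×10⁵ m/s.

v ≈ 3.4×10⁵ m/s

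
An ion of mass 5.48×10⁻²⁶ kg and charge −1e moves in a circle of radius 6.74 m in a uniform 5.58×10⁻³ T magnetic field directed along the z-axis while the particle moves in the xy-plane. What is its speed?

v ≈ 1.10×10⁵ m/s

From |q|vB = mv²/r, v = |q|Br/m.
v = (1.602×10⁻¹⁹)(5.58×10⁻³)(6.74)/5.48×10⁻²⁶ ≈ 1.10×10⁵ m/s.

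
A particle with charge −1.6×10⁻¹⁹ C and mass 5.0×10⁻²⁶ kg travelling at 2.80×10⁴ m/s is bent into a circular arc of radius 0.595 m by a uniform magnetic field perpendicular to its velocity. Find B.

From |q|vB = mv²/r, B = mv/(|q|r).
B = (5.0×10⁻²⁶)(2.80×10⁴)/((1.6×10⁻¹⁹)(0.595)) ≈ 0.0147 T.

B ≈ 0.0147 T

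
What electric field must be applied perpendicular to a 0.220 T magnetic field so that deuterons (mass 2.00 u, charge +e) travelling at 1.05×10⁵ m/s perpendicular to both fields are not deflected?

For straight-line motion qE = qvB, so E = vB.
E = 1.05×10⁵ × 0.220 = 2.31×10⁴ V/m.

E = 2.31×10⁴ V/m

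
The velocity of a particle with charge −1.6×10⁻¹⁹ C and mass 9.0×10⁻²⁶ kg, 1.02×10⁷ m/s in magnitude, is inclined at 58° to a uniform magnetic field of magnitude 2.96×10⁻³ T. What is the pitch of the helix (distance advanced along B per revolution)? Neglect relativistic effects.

p ≈ 6450 m

v∥ = v cosθ = 1.02×10⁷·cos58° ≈ 5.405×10⁶ m/s.
T = 2πm/(|q|B) = 2π(9.0×10⁻²⁶)/((1.6×10⁻¹⁹)(2.96×10⁻³)) ≈ 1.194×10⁻³ s.
pitch = v∥ T = (5.405×10⁶)(1.194×10⁻³) ≈ 6450 m.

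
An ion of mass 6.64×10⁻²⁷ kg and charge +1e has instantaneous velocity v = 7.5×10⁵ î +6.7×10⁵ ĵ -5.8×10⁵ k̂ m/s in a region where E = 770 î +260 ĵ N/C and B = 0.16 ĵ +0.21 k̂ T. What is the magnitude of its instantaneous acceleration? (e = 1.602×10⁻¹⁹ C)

|a| ≈ 7.40×10¹² m/s²

v×B = (2.34×10⁵, -1.58×10⁵, 1.20×10⁵) N/C.
E + v×B = (2.34×10⁵, -1.57×10⁵, 1.20×10⁵) N/C.
F = q(E + v×B) = (1.602×10⁻¹⁹ C)·(2.34×10⁵, -1.57×10⁵, 1.20×10⁵) = (3.75×10⁻¹⁴, -2.52×10⁻¹⁴, 1.92×10⁻¹⁴) N.
|a| = |F|/m = 4.912×10⁻¹⁴/6.64×10⁻²⁷ ≈ 7.40×10¹² m/s².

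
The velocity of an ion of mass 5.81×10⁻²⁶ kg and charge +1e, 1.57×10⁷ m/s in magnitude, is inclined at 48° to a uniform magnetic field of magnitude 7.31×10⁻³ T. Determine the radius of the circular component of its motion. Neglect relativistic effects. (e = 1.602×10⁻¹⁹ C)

v⊥ = v sinθ = 1.57×10⁷·sin48° ≈ 1.167×10⁷ m/s.
r = m v⊥/(|q|B) = (5.81×10⁻²⁶)(1.167×10⁷)/((1.602×10⁻¹⁹)(7.31×10⁻³)) ≈ 579 m.

r ≈ 579 m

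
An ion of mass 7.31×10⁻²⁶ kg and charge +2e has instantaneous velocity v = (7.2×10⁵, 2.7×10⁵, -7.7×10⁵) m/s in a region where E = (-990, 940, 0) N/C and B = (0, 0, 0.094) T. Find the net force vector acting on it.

F ≈ (7.81×10⁻¹⁵, -2.14×10⁻¹⁴, 0) N

v×B = (2.54×10⁴, -6.77×10⁴, 0) N/C.
E + v×B = (2.44×10⁴, -6.67×10⁴, 0) N/C.
F = q(E + v×B) = (3.204×10⁻¹⁹ C)·(2.44×10⁴, -6.67×10⁴, 0) = (7.81×10⁻¹⁵, -2.14×10⁻¹⁴, 0) N.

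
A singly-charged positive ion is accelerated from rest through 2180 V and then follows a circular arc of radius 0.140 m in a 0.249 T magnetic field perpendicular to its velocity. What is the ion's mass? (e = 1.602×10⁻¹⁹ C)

m ≈ 4.47×10⁻²⁶ kg

Combine |q|V = ½mv² and r = mv/(|q|B): eliminate v to get m = qB²r²/(2V).
m = (1.602×10⁻¹⁹)(0.249)²(0.140)²/(2·2180) ≈ 4.47×10⁻²⁶ kg.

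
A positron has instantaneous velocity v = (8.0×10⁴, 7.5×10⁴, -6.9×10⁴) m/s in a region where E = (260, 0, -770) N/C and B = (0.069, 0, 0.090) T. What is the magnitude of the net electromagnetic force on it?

v×B = (6750, -1.20×10⁴, -5180) N/C.
E + v×B = (7010, -1.20×10⁴, -5940) N/C.
F = q(E + v×B) = (1.602×10⁻¹⁹ C)·(7010, -1.20×10⁴, -5940) = (1.12×10⁻¹⁵, -1.92×10⁻¹⁵, -9.52×10⁻¹⁶) N.
|F| = 2.42×10⁻¹⁵ N.

|F| ≈ 2.42×10⁻¹⁵ N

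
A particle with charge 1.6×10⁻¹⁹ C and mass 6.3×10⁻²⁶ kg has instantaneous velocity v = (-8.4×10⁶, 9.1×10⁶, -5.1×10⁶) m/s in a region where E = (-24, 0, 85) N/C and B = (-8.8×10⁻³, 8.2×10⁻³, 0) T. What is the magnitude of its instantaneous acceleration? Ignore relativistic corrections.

|a| ≈ 1.58×10¹¹ m/s²

v×B = (4.18×10⁴, 4.49×10⁴, 1.12×10⁴) N/C.
E + v×B = (4.18×10⁴, 4.49×10⁴, 1.13×10⁴) N/C.
F = q(E + v×B) = (1.6×10⁻¹⁹ C)·(4.18×10⁴, 4.49×10⁴, 1.13×10⁴) = (6.69×10⁻¹⁵, 7.18×10⁻¹⁵, 1.81×10⁻¹⁵) N.
|a| = |F|/m = 9.977×10⁻¹⁵/6.3×10⁻²⁶ ≈ 1.58×10¹¹ m/s².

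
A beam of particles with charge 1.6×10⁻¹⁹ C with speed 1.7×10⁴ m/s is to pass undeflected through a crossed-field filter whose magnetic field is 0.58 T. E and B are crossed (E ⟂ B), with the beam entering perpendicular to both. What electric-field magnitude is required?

E = 9900 V/m

For straight-line motion qE = qvB, so E = vB.
E = 1.7×10⁴ × 0.58 = 9900 V/m.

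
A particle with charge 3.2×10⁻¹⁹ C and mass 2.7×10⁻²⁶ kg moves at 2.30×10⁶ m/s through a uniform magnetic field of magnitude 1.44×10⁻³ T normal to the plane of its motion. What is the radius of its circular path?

r ≈ 135 m

The magnetic force provides the centripetal force: |q|vB = mv²/r.
r = mv/(|q|B) = (2.7×10⁻²⁶)(2.30×10⁶)/((3.2×10⁻¹⁹)(1.44×10⁻³)) ≈ 135 m.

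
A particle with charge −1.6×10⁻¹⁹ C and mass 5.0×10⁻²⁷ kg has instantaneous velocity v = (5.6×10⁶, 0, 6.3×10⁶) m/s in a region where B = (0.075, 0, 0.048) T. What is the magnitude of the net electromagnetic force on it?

|F| ≈ 3.26×10⁻¹⁴ N

v×B = (0, 2.04×10⁵, 0) N/C.
F = q v×B = (−1.6×10⁻¹⁹ C)·(0, 2.04×10⁵, 0) = (0, -3.26×10⁻¹⁴, 0) N.
|F| = 3.26×10⁻¹⁴ N.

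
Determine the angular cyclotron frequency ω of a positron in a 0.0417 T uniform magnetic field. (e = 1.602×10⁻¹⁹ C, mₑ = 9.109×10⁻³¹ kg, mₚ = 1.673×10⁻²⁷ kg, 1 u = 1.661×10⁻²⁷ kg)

ω ≈ 7.33×10⁹ rad/s

ω = |q|B/m.
ω = (1.602×10⁻¹⁹)(0.0417)/9.109×10⁻³¹ ≈ 7.33×10⁹ rad/s.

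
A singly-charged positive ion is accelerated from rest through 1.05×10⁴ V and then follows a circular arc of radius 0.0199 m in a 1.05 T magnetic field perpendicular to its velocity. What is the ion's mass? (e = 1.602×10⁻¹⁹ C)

m ≈ 3.33×10⁻²⁷ kg

Combine |q|V = ½mv² and r = mv/(|q|B): eliminate v to get m = qB²r²/(2V).
m = (1.602×10⁻¹⁹)(1.05)²(0.0199)²/(2·1.05×10⁴) ≈ 3.33×10⁻²⁷ kg.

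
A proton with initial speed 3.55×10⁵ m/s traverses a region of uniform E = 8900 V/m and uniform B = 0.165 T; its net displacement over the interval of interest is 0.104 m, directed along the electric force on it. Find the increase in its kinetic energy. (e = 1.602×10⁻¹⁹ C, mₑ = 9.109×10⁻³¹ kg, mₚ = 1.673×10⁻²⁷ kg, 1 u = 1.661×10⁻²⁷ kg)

ΔKE ≈ 1.48×10⁻¹⁶ J

The magnetic force is always ⟂ v and does no work; only the electric force changes KE.
ΔKE = F_E · d = |q|E d = (1.602×10⁻¹⁹)(8900)(0.104) ≈ 1.48×10⁻¹⁶ J.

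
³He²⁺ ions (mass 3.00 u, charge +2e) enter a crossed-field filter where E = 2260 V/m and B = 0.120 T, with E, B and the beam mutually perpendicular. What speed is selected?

Zero net Lorentz force requires |qE| = |q v×B|, i.e. E = vB.
v = E/B = 2260/0.120 = 1.88×10⁴ m/s.

v = 1.88×10⁴ m/s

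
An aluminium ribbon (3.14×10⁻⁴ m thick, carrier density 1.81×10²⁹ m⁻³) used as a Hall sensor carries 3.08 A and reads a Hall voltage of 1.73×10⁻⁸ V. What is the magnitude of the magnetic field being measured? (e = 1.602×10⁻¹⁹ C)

B ≈ 0.0511 T

From V_H = IB/(n e t), B = V_H n e t / I.
B = (1.73×10⁻⁸)(1.81×10²⁹)(1.602×10⁻¹⁹)(3.14×10⁻⁴)/3.08 ≈ 0.0511 T.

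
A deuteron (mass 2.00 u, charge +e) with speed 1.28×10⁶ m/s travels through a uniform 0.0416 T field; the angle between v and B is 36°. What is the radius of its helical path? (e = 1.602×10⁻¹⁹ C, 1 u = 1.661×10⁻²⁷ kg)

v⊥ = v sinθ = 1.28×10⁶·sin36° ≈ 7.524×10⁵ m/s.
r = m v⊥/(|q|B) = (3.322×10⁻²⁷)(7.524×10⁵)/((1.602×10⁻¹⁹)(0.0416)) ≈ 0.375 m.

r ≈ 0.375 m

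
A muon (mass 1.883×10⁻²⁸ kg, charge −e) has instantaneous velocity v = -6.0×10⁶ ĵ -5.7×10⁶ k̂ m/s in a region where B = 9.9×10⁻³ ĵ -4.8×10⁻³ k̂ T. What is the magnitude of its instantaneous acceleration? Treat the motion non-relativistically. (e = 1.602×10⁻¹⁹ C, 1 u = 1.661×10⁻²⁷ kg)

v×B = (8.52×10⁴, 0, 0) N/C.
F = q v×B = (−1.602×10⁻¹⁹ C)·(8.52×10⁴, 0, 0) = (-1.37×10⁻¹⁴, 0, 0) N.
|a| = |F|/m = 1.365×10⁻¹⁴/1.883×10⁻²⁸ ≈ 7.25×10¹³ m/s².

|a| ≈ 7.25×10¹³ m/s²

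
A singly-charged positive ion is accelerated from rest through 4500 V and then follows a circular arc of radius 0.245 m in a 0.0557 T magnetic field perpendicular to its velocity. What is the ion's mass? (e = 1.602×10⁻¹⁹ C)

Combine |q|V = ½mv² and r = mv/(|q|B): eliminate v to get m = qB²r²/(2V).
m = (1.602×10⁻¹⁹)(0.0557)²(0.245)²/(2·4500) ≈ 3.31×10⁻²⁷ kg.

m ≈ 3.31×10⁻²⁷ kg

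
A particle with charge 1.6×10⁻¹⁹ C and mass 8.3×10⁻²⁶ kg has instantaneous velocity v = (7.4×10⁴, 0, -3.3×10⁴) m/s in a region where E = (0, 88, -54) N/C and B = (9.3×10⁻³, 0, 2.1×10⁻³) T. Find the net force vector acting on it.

F ≈ (0, -5.99×10⁻¹⁷, -8.64×10⁻¹⁸) N

v×B = (0, -462, 0) N/C.
E + v×B = (0, -374, -54.0) N/C.
F = q(E + v×B) = (1.6×10⁻¹⁹ C)·(0, -374, -54.0) = (0, -5.99×10⁻¹⁷, -8.64×10⁻¹⁸) N.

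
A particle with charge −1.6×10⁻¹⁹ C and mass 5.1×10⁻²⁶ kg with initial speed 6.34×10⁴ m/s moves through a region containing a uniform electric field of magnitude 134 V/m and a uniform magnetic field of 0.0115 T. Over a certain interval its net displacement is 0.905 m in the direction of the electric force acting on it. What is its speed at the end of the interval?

B does no work; ΔKE = |q|E d.
½mv_f² = ½mv₀² + |q|Ed = ½(5.1×10⁻²⁶)(6.34×10⁴)² + (1.6×10⁻¹⁹)(134)(0.905) ≈ 1.025×10⁻¹⁶ J + 1.940×10⁻¹⁷ J ≈ 1.219×10⁻¹⁶ J.
v_f = √(2·1.219×10⁻¹⁶/5.1×10⁻²⁶) ≈ 6.91×10⁴ m/s.

v_f ≈ 6.91×10⁴ m/s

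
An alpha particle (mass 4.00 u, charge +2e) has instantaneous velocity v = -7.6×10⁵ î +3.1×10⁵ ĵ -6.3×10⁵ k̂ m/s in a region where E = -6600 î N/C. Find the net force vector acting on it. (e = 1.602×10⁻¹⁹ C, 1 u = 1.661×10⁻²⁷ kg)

F ≈ (-2.11×10⁻¹⁵, 0, 0) N

Only an electric field acts, so F = qE = (3.204×10⁻¹⁹ C)·(-6600, 0, 0) = (-2.11×10⁻¹⁵, 0, 0) N.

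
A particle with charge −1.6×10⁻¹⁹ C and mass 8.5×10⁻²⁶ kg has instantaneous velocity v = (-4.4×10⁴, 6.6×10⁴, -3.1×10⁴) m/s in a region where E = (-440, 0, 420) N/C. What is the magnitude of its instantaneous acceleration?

Only an electric field acts, so F = qE = (−1.6×10⁻¹⁹ C)·(-440, 0, 420) = (7.04×10⁻¹⁷, 0, -6.72×10⁻¹⁷) N.
|a| = |F|/m = 9.732×10⁻¹⁷/8.5×10⁻²⁶ ≈ 1.14×10⁹ m/s².

|a| ≈ 1.14×10⁹ m/s²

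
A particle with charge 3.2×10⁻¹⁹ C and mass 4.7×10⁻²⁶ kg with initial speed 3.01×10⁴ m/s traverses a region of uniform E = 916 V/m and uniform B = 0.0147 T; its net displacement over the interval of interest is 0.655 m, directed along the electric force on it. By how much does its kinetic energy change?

The magnetic force is always ⟂ v and does no work; only the electric force changes KE.
ΔKE = F_E · d = |q|E d = (3.2×10⁻¹⁹)(916)(0.655) ≈ 1.92×10⁻¹⁶ J.

ΔKE ≈ 1.92×10⁻¹⁶ J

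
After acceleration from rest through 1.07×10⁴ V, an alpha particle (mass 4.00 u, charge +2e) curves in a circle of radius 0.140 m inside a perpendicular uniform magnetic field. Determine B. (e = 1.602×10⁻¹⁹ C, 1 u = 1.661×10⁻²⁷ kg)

B ≈ 0.150 T

v = √(2|q|V/m) = √(2·3.204×10⁻¹⁹·1.07×10⁴/6.644×10⁻²⁷) ≈ 1.016×10⁶ m/s.
B = mv/(|q|r) = (6.644×10⁻²⁷)(1.016×10⁶)/((3.204×10⁻¹⁹)(0.140)) ≈ 0.150 T.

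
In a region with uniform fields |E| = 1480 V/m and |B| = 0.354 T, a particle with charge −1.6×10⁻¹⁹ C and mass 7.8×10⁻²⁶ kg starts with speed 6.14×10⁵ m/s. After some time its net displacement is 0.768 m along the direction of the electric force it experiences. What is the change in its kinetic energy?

The magnetic force is always ⟂ v and does no work; only the electric force changes KE.
ΔKE = F_E · d = |q|E d = (1.6×10⁻¹⁹)(1480)(0.768) ≈ 1.82×10⁻¹⁶ J.

ΔKE ≈ 1.82×10⁻¹⁶ J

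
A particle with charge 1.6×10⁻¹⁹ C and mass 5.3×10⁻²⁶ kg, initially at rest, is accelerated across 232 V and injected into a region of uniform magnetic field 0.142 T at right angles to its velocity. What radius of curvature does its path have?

r ≈ 0.0873 m

Acceleration: |q|V = ½mv² ⇒ v = √(2|q|V/m) = √(2·1.6×10⁻¹⁹·232/5.3×10⁻²⁶) ≈ 3.743×10⁴ m/s.
In the field: r = mv/(|q|B) = (5.3×10⁻²⁶)(3.743×10⁴)/((1.6×10⁻¹⁹)(0.142)) ≈ 0.0873 m.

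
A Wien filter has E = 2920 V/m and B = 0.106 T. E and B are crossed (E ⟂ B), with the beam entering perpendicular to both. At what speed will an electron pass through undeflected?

v = 2.75×10⁴ m/s

Straight-line motion ⇒ electric and magnetic forces cancel, so E = vB.
v = E/B = 2920/0.106 = 2.75×10⁴ m/s.
The result is independent of the particle's charge and mass.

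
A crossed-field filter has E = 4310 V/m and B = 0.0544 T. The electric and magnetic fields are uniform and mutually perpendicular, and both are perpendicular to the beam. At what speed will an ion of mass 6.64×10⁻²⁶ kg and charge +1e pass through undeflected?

Straight-line motion ⇒ electric and magnetic forces cancel, so E = vB.
v = E/B = 4310/0.0544 = 7.92×10⁴ m/s.

v = 7.92×10⁴ m/s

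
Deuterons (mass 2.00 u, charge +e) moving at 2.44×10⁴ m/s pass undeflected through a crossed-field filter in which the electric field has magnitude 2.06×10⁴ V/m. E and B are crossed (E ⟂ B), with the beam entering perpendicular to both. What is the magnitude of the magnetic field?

B = 0.844 T

Balance of forces in the selector: qE = qvB ⇒ B = E/v.
B = 2.06×10⁴/2.44×10⁴ = 0.844 T.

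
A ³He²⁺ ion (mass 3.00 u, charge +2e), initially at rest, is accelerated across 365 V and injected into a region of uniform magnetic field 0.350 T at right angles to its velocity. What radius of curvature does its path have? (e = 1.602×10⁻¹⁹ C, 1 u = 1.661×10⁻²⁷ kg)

Acceleration: |q|V = ½mv² ⇒ v = √(2|q|V/m) = √(2·3.204×10⁻¹⁹·365/4.983×10⁻²⁷) ≈ 2.167×10⁵ m/s.
In the field: r = mv/(|q|B) = (4.983×10⁻²⁷)(2.167×10⁵)/((3.204×10⁻¹⁹)(0.350)) ≈ 9.63×10⁻³ m.

r ≈ 9.63×10⁻³ m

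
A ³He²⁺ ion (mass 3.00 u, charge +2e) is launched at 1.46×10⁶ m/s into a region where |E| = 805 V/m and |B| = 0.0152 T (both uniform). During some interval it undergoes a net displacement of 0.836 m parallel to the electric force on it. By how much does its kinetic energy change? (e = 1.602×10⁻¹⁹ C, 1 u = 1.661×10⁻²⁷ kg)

The magnetic force is always ⟂ v and does no work; only the electric force changes KE.
ΔKE = F_E · d = |q|E d = (3.204×10⁻¹⁹)(805)(0.836) ≈ 2.16×10⁻¹⁶ J.

ΔKE ≈ 2.16×10⁻¹⁶ J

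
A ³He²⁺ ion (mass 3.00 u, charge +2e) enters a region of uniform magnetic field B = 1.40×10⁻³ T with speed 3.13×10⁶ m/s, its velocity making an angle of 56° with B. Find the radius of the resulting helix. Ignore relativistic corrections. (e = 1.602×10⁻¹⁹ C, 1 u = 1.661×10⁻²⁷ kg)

v⊥ = v sinθ = 3.13×10⁶·sin56° ≈ 2.595×10⁶ m/s.
r = m v⊥/(|q|B) = (4.983×10⁻²⁷)(2.595×10⁶)/((3.204×10⁻¹⁹)(1.40×10⁻³)) ≈ 28.8 m.

r ≈ 28.8 m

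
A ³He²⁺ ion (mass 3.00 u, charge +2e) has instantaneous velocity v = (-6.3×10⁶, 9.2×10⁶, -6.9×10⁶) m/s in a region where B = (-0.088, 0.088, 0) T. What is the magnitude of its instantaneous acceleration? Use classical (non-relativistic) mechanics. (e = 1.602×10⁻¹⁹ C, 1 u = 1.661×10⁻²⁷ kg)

v×B = (6.07×10⁵, 6.07×10⁵, 2.55×10⁵) N/C.
F = q v×B = (3.204×10⁻¹⁹ C)·(6.07×10⁵, 6.07×10⁵, 2.55×10⁵) = (1.95×10⁻¹³, 1.95×10⁻¹³, 8.18×10⁻¹⁴) N.
|a| = |F|/m = 2.870×10⁻¹³/4.983×10⁻²⁷ ≈ 5.76×10¹³ m/s².

|a| ≈ 5.76×10¹³ m/s²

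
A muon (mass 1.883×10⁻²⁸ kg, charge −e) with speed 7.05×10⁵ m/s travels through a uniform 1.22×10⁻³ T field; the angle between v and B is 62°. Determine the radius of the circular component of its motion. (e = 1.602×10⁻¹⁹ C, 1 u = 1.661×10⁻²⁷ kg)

v⊥ = v sinθ = 7.05×10⁵·sin62° ≈ 6.225×10⁵ m/s.
r = m v⊥/(|q|B) = (1.883×10⁻²⁸)(6.225×10⁵)/((1.602×10⁻¹⁹)(1.22×10⁻³)) ≈ 0.600 m.

r ≈ 0.600 m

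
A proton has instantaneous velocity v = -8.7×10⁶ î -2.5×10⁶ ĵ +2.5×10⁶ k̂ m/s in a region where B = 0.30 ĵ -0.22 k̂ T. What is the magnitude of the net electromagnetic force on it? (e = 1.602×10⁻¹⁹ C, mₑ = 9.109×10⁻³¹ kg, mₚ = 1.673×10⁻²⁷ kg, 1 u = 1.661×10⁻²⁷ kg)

|F| ≈ 5.19×10⁻¹³ N

v×B = (-2.00×10⁵, -1.91×10⁶, -2.61×10⁶) N/C.
F = q v×B = (1.602×10⁻¹⁹ C)·(-2.00×10⁵, -1.91×10⁶, -2.61×10⁶) = (-3.20×10⁻¹⁴, -3.07×10⁻¹³, -4.18×10⁻¹³) N.
|F| = 5.19×10⁻¹³ N.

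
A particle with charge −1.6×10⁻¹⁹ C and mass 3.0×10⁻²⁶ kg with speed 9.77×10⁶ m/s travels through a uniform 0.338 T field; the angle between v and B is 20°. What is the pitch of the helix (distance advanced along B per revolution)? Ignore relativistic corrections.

p ≈ 32.0 m

v∥ = v cosθ = 9.77×10⁶·cos20° ≈ 9.181×10⁶ m/s.
T = 2πm/(|q|B) = 2π(3.0×10⁻²⁶)/((1.6×10⁻¹⁹)(0.338)) ≈ 3.485×10⁻⁶ s.
pitch = v∥ T = (9.181×10⁶)(3.485×10⁻⁶) ≈ 32.0 m.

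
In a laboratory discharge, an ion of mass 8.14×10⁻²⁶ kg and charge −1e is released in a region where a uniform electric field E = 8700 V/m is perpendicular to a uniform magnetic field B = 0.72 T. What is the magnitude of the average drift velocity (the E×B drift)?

v_d ≈ 1.2×10⁴ m/s

In crossed fields the guiding centre drifts at v_d = |E×B|/B² = E/B, independent of charge and mass.
v_d = 8700/0.72 = 1.2×10⁴ m/s.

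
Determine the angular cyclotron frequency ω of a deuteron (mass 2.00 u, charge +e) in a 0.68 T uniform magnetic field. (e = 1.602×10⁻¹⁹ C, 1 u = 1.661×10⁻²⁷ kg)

ω = |q|B/m.
ω = (1.602×10⁻¹⁹)(0.68)/3.322×10⁻²⁷ ≈ 3.3×10⁷ rad/s.

ω ≈ 3.3×10⁷ rad/s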